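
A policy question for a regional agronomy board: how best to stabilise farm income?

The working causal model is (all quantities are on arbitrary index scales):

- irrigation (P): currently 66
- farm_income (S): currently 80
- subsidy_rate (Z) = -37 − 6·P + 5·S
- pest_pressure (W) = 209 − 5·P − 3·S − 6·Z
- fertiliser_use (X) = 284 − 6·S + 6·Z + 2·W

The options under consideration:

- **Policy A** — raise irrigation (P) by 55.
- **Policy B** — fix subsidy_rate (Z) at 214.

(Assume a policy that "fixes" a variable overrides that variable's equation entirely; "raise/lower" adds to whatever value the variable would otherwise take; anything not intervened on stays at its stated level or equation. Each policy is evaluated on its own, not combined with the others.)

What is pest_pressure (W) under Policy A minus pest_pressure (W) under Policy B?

Policy A (P + 55):
  P = 66 + 55 = 121
  S = 80
  Z = -37 − 6·121 + 5·80 = -363
  W = 209 − 5·121 − 3·80 − 6·(-363) = 1542
Policy B (Z := 214):
  P = 66
  S = 80
  Z = 214
  W = 209 − 5·66 − 3·80 − 6·214 = -1645
W: 1542 − (-1645) = 3187

3187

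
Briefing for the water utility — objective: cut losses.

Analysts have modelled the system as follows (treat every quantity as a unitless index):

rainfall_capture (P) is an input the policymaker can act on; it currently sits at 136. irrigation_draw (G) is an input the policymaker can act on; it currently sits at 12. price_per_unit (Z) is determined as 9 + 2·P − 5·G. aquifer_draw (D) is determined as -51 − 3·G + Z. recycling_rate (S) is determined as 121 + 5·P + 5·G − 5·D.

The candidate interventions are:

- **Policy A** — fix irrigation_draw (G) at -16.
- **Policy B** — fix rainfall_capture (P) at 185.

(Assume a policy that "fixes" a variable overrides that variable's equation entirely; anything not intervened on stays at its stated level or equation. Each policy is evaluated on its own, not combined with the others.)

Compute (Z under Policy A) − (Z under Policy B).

Policy A (G := -16):
  P = 136
  G = -16
  Z = 9 + 2·136 − 5·(-16) = 361
Policy B (P := 185):
  P = 185
  G = 12
  Z = 9 + 2·185 − 5·12 = 319
Z: 361 − 319 = 42

42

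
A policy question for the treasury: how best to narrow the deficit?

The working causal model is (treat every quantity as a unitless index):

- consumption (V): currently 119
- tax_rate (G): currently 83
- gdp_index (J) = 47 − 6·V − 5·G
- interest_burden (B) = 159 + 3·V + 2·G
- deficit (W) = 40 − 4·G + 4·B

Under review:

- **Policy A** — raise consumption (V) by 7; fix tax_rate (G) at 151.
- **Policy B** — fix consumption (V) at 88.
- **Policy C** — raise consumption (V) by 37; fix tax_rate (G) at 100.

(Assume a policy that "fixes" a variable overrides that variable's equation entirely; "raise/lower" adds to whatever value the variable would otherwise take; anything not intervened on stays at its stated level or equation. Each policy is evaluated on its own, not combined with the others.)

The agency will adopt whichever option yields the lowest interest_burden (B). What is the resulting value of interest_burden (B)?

Policy A (V + 7, G := 151):
  V = 119 + 7 = 126
  G = 151
  B = 159 + 3·126 + 2·151 = 839
Policy B (V := 88):
  V = 88
  G = 83
  B = 159 + 3·88 + 2·83 = 589
Policy C (V + 37, G := 100):
  V = 119 + 37 = 156
  G = 100
  B = 159 + 3·156 + 2·100 = 827
Comparing — Policy A: B=839, Policy B: B=589, Policy C: B=827. Lowest is 589 (Policy B).

589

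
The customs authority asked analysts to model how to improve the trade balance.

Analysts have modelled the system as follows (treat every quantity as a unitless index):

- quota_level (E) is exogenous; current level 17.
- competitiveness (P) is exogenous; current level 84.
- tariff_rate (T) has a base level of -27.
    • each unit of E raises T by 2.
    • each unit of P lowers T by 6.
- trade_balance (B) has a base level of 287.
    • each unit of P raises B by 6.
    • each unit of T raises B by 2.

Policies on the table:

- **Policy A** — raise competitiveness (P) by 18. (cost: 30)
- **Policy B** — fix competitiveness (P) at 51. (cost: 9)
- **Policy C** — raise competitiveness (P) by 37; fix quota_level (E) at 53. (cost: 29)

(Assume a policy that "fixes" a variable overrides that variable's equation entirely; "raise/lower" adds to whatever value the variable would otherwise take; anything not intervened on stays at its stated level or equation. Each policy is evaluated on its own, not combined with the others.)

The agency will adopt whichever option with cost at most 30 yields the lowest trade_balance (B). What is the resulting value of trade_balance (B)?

-311

Policy A (P + 18):
  E = 17
  P = 84 + 18 = 102
  T = -27 + 2·17 − 6·102 = -605
  B = 287 + 6·102 + 2·(-605) = -311
Policy B (P := 51):
  E = 17
  P = 51
  T = -27 + 2·17 − 6·51 = -299
  B = 287 + 6·51 + 2·(-299) = -5
Policy C (P + 37, E := 53):
  E = 53
  P = 84 + 37 = 121
  T = -27 + 2·53 − 6·121 = -647
  B = 287 + 6·121 + 2·(-647) = -281
Comparing — Policy A: B=-311, Policy B: B=-5, Policy C: B=-281. Lowest is -311 (Policy A).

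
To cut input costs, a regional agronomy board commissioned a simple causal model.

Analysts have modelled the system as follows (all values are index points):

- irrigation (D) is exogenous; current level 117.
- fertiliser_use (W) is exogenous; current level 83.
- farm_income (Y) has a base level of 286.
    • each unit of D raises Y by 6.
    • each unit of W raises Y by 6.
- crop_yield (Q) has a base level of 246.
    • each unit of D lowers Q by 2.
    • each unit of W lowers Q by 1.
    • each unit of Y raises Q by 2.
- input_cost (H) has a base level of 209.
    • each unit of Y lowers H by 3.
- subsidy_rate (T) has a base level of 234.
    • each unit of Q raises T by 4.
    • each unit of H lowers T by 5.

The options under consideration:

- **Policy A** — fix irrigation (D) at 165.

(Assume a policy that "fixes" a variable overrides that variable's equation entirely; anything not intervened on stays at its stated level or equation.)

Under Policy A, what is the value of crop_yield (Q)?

3381

Policy A (D := 165):
  D = 165
  W = 83
  Y = 286 + 6·165 + 6·83 = 1774
  Q = 246 − 2·165 − 83 + 2·1774 = 3381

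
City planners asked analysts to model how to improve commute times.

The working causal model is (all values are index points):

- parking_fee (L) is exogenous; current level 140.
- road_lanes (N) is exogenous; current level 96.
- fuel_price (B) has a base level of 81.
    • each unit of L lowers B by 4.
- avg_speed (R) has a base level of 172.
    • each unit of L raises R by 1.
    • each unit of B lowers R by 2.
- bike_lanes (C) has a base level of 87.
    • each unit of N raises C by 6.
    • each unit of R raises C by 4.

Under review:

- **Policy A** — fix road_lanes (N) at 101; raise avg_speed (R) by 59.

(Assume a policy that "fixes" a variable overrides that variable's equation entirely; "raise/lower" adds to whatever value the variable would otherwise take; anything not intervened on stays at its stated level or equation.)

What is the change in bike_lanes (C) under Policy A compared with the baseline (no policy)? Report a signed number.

266

Baseline:
  L = 140
  N = 96
  B = 81 − 4·140 = -479
  R = 172 + 140 − 2·(-479) = 1270
  C = 87 + 6·96 + 4·1270 = 5743
Policy A (N := 101, R + 59):
  L = 140
  N = 101
  B = 81 − 4·140 = -479
  R = 172 + 140 − 2·(-479) (+59 from intervention) = 1329
  C = 87 + 6·101 + 4·1329 = 6009
Change in C: 6009 − 5743 = 266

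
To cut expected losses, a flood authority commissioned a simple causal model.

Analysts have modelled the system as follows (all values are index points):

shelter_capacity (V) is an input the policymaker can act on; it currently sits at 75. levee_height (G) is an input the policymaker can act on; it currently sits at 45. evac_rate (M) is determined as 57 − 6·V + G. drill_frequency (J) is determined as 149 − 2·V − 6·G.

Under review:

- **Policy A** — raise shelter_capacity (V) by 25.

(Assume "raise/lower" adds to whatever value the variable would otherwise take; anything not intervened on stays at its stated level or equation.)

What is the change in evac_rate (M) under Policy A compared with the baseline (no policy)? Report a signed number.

-150

Baseline:
  V = 75
  G = 45
  M = 57 − 6·75 + 45 = -348
Policy A (V + 25):
  V = 75 + 25 = 100
  G = 45
  M = 57 − 6·100 + 45 = -498
Change in M: -498 − (-348) = -150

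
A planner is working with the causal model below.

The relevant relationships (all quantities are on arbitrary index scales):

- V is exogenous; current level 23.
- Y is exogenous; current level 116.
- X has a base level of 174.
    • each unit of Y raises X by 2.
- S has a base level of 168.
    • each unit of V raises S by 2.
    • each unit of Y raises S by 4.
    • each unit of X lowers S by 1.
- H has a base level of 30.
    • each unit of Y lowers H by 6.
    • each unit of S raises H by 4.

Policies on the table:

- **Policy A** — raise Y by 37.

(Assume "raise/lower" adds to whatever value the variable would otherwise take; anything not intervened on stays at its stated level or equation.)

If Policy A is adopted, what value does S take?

346

Policy A (Y + 37):
  V = 23
  Y = 116 + 37 = 153
  X = 174 + 2·153 = 480
  S = 168 + 2·23 + 4·153 − 480 = 346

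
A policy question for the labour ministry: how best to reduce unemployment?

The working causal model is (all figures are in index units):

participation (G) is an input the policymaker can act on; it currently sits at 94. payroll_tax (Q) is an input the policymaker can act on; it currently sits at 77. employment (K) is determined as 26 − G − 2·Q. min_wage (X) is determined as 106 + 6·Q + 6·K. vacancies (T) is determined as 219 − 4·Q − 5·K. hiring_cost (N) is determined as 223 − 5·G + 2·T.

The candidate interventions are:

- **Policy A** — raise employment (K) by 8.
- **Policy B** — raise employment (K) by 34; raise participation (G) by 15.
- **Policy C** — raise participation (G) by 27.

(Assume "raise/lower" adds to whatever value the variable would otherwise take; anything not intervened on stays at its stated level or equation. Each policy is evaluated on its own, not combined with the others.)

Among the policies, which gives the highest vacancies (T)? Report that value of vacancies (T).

Policy A (K + 8):
  G = 94
  Q = 77
  K = 26 − 94 − 2·77 (+8 from intervention) = -214
  T = 219 − 4·77 − 5·(-214) = 981
Policy B (K + 34, G + 15):
  G = 94 + 15 = 109
  Q = 77
  K = 26 − 109 − 2·77 (+34 from intervention) = -203
  T = 219 − 4·77 − 5·(-203) = 926
Policy C (G + 27):
  G = 94 + 27 = 121
  Q = 77
  K = 26 − 121 − 2·77 = -249
  T = 219 − 4·77 − 5·(-249) = 1156
Comparing — Policy A: T=981, Policy B: T=926, Policy C: T=1156. Highest is 1156 (Policy C).

1156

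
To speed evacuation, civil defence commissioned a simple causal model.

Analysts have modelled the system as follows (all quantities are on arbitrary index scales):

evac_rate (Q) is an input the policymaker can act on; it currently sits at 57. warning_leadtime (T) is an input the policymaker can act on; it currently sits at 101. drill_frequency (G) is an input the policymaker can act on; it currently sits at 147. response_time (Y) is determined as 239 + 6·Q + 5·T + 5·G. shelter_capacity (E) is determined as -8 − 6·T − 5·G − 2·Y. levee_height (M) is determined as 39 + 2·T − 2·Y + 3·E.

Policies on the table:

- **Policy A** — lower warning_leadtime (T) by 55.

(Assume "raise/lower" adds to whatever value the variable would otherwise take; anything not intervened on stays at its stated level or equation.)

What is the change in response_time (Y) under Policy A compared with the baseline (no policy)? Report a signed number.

Baseline:
  Q = 57
  T = 101
  G = 147
  Y = 239 + 6·57 + 5·101 + 5·147 = 1821
Policy A (T − 55):
  Q = 57
  T = 101 − 55 = 46
  G = 147
  Y = 239 + 6·57 + 5·46 + 5·147 = 1546
Change in Y: 1546 − 1821 = -275

-275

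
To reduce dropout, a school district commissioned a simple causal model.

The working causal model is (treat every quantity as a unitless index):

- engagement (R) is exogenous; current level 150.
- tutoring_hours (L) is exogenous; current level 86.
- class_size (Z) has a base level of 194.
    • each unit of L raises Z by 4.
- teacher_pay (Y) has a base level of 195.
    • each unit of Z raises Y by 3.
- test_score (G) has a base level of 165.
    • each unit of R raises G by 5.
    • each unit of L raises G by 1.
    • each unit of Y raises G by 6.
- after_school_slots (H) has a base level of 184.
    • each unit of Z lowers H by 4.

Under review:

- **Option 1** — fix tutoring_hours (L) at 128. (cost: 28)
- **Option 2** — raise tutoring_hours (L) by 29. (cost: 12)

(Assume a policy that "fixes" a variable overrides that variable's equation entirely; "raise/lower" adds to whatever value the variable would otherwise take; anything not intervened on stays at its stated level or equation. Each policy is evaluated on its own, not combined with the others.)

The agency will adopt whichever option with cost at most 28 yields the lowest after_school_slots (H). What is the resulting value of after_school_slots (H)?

-2640

Option 1 (L := 128):
  L = 128
  Z = 194 + 4·128 = 706
  H = 184 − 4·706 = -2640
Option 2 (L + 29):
  L = 86 + 29 = 115
  Z = 194 + 4·115 = 654
  H = 184 − 4·654 = -2432
Comparing — Option 1: H=-2640, Option 2: H=-2432. Lowest is -2640 (Option 1).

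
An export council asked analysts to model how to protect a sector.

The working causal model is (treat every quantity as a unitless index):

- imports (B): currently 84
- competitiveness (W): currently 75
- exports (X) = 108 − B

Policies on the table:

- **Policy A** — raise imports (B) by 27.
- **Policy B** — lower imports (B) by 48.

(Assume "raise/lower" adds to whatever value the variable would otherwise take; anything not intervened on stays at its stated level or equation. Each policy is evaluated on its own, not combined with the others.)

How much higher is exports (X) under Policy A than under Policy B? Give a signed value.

Policy A (B + 27):
  B = 84 + 27 = 111
  X = 108 − 111 = -3
Policy B (B − 48):
  B = 84 − 48 = 36
  X = 108 − 36 = 72
X: -3 − 72 = -75

-75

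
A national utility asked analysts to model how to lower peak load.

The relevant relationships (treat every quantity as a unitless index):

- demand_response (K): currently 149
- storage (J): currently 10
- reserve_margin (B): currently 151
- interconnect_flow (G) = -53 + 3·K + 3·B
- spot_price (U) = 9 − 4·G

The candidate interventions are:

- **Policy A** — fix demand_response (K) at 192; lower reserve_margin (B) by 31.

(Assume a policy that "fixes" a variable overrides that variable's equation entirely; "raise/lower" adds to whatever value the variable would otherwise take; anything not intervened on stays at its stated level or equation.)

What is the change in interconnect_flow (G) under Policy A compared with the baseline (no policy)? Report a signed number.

Baseline:
  K = 149
  B = 151
  G = -53 + 3·149 + 3·151 = 847
Policy A (K := 192, B − 31):
  K = 192
  B = 151 − 31 = 120
  G = -53 + 3·192 + 3·120 = 883
Change in G: 883 − 847 = 36

36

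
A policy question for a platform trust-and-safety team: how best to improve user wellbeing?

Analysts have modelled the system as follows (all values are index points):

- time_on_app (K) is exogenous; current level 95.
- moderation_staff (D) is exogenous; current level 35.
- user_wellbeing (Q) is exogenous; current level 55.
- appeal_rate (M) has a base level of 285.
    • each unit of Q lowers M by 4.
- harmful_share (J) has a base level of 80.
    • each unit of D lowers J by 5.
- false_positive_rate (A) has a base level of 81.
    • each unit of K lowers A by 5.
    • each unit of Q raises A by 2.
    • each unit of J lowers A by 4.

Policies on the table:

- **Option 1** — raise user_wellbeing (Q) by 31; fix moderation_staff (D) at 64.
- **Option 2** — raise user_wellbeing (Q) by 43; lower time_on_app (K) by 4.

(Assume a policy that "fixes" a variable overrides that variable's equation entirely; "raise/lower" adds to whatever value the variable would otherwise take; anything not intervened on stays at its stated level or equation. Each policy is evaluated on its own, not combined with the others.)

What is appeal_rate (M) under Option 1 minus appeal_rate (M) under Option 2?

48

Option 1 (Q + 31, D := 64):
  Q = 55 + 31 = 86
  M = 285 − 4·86 = -59
Option 2 (Q + 43, K − 4):
  Q = 55 + 43 = 98
  M = 285 − 4·98 = -107
M: -59 − (-107) = 48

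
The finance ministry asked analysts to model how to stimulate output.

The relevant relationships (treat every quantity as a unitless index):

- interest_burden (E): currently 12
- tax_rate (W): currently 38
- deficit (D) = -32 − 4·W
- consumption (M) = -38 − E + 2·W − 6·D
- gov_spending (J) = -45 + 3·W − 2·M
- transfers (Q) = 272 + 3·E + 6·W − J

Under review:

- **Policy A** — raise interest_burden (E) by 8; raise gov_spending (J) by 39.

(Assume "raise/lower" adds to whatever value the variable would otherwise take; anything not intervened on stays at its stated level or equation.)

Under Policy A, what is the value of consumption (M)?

1122

Policy A (E + 8, J + 39):
  E = 12 + 8 = 20
  W = 38
  D = -32 − 4·38 = -184
  M = -38 − 20 + 2·38 − 6·(-184) = 1122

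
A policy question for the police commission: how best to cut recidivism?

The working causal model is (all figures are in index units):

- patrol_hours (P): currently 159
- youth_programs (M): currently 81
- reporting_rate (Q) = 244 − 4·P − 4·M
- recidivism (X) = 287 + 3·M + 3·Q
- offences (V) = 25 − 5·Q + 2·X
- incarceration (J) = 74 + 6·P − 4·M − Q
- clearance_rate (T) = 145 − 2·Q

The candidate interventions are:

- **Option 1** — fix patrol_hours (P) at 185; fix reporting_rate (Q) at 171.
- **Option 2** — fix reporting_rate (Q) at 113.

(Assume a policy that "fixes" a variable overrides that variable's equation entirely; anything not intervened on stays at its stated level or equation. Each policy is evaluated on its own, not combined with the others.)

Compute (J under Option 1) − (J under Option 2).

98

Option 1 (P := 185, Q := 171):
  P = 185
  M = 81
  Q = 171
  J = 74 + 6·185 − 4·81 − 171 = 689
Option 2 (Q := 113):
  P = 159
  M = 81
  Q = 113
  J = 74 + 6·159 − 4·81 − 113 = 591
J: 689 − 591 = 98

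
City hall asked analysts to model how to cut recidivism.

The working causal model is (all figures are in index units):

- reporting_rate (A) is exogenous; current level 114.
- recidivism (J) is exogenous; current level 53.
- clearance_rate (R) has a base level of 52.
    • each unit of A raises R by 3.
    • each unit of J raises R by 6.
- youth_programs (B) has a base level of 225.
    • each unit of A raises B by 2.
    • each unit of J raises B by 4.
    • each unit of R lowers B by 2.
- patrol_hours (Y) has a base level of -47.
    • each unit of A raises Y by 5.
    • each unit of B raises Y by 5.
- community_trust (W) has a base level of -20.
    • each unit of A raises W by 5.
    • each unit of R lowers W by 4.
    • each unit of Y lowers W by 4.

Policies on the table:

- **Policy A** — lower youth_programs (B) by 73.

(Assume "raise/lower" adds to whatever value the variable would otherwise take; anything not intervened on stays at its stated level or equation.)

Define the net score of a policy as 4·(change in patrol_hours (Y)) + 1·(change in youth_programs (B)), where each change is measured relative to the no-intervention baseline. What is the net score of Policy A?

-1533

Baseline:
  A = 114
  J = 53
  R = 52 + 3·114 + 6·53 = 712
  B = 225 + 2·114 + 4·53 − 2·712 = -759
  Y = -47 + 5·114 + 5·(-759) = -3272
Policy A (B − 73):
  A = 114
  J = 53
  R = 52 + 3·114 + 6·53 = 712
  B = 225 + 2·114 + 4·53 − 2·712 (−73 from intervention) = -832
  Y = -47 + 5·114 + 5·(-832) = -3637
ΔY = -3637 − (-3272) = -365; ΔB = -832 − (-759) = -73
Score = 4·(-365) + 1·(-73) = -1533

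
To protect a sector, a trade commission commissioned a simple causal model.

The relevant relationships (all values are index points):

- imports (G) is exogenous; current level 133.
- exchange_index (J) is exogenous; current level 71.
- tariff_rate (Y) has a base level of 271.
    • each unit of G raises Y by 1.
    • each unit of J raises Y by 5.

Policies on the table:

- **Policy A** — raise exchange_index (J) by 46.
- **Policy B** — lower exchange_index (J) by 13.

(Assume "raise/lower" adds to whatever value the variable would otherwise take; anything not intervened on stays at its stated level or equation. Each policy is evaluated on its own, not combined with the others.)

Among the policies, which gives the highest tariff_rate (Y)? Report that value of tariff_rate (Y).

Policy A (J + 46):
  G = 133
  J = 71 + 46 = 117
  Y = 271 + 133 + 5·117 = 989
Policy B (J − 13):
  G = 133
  J = 71 − 13 = 58
  Y = 271 + 133 + 5·58 = 694
Comparing — Policy A: Y=989, Policy B: Y=694. Highest is 989 (Policy A).

989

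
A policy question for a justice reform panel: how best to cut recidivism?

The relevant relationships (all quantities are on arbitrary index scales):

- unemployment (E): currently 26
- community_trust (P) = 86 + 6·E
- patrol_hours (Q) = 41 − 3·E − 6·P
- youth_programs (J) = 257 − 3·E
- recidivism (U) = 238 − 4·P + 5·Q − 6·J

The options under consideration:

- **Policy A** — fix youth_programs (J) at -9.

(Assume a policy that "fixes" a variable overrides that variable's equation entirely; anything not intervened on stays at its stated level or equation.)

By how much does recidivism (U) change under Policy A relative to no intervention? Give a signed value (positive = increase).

1128

Baseline:
  E = 26
  P = 86 + 6·26 = 242
  Q = 41 − 3·26 − 6·242 = -1489
  J = 257 − 3·26 = 179
  U = 238 − 4·242 + 5·(-1489) − 6·179 = -9249
Policy A (J := -9):
  E = 26
  P = 86 + 6·26 = 242
  Q = 41 − 3·26 − 6·242 = -1489
  J = -9
  U = 238 − 4·242 + 5·(-1489) − 6·(-9) = -8121
Change in U: -8121 − (-9249) = 1128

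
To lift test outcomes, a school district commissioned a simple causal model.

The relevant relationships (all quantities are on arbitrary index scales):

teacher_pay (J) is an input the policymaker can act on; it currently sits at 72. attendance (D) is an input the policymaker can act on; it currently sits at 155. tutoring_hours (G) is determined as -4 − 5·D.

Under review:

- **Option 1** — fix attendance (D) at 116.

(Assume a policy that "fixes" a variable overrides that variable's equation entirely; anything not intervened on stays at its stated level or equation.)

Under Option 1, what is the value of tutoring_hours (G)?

Option 1 (D := 116):
  D = 116
  G = -4 − 5·116 = -584

-584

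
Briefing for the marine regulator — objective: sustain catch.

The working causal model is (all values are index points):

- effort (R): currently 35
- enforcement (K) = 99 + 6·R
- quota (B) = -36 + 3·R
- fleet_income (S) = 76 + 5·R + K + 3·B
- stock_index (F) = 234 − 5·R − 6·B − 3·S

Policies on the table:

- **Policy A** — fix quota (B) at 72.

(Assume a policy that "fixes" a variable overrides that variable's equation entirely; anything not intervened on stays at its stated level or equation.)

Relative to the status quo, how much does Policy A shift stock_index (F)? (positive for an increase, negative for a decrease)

-45

Baseline:
  R = 35
  K = 99 + 6·35 = 309
  B = -36 + 3·35 = 69
  S = 76 + 5·35 + 309 + 3·69 = 767
  F = 234 − 5·35 − 6·69 − 3·767 = -2656
Policy A (B := 72):
  R = 35
  K = 99 + 6·35 = 309
  B = 72
  S = 76 + 5·35 + 309 + 3·72 = 776
  F = 234 − 5·35 − 6·72 − 3·776 = -2701
Change in F: -2701 − (-2656) = -45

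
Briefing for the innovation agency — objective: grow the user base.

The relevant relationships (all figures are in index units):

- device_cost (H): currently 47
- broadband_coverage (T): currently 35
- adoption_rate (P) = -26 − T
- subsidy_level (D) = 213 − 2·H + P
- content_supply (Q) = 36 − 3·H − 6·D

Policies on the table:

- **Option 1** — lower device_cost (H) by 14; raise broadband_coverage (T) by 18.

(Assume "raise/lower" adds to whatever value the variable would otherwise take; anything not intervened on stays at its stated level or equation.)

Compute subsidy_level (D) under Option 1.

68

Option 1 (H − 14, T + 18):
  H = 47 − 14 = 33
  T = 35 + 18 = 53
  P = -26 − 53 = -79
  D = 213 − 2·33 + (-79) = 68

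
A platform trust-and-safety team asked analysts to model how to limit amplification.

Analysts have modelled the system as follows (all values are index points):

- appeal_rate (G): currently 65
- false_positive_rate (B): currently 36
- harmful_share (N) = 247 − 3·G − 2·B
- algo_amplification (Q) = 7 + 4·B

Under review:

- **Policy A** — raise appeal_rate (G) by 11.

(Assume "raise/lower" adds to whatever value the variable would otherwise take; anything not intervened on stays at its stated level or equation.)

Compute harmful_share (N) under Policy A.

-53

Policy A (G + 11):
  G = 65 + 11 = 76
  B = 36
  N = 247 − 3·76 − 2·36 = -53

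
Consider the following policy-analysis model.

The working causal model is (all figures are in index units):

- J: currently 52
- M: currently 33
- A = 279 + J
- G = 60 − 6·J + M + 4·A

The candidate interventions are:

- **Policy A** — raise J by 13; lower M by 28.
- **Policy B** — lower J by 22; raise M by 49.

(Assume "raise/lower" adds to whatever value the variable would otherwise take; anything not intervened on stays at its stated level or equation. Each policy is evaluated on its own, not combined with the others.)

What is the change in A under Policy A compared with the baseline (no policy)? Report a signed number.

13

Baseline:
  J = 52
  A = 279 + 52 = 331
Policy A (J + 13, M − 28):
  J = 52 + 13 = 65
  A = 279 + 65 = 344
Change in A: 344 − 331 = 13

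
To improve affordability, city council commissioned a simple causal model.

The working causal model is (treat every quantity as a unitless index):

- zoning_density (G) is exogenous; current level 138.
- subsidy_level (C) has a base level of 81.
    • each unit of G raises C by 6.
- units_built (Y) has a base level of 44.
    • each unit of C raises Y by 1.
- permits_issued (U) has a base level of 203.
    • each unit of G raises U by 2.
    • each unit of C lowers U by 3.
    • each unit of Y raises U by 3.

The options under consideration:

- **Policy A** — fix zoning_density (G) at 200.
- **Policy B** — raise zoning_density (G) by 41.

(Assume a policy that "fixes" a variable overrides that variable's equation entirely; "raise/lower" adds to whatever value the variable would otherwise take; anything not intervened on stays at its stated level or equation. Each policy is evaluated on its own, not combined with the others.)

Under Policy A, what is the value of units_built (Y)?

Policy A (G := 200):
  G = 200
  C = 81 + 6·200 = 1281
  Y = 44 + 1281 = 1325

1325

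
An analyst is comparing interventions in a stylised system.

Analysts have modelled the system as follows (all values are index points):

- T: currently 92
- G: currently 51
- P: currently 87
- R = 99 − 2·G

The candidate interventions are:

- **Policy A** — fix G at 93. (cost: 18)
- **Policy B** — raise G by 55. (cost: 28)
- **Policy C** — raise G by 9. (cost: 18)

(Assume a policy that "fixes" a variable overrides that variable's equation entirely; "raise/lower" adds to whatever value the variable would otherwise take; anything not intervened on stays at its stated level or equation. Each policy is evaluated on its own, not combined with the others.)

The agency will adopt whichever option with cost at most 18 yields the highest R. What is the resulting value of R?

-21

Policy A (G := 93):
  G = 93
  R = 99 − 2·93 = -87
Policy C (G + 9):
  G = 51 + 9 = 60
  R = 99 − 2·60 = -21
Comparing — Policy A: R=-87, Policy C: R=-21. Highest is -21 (Policy C).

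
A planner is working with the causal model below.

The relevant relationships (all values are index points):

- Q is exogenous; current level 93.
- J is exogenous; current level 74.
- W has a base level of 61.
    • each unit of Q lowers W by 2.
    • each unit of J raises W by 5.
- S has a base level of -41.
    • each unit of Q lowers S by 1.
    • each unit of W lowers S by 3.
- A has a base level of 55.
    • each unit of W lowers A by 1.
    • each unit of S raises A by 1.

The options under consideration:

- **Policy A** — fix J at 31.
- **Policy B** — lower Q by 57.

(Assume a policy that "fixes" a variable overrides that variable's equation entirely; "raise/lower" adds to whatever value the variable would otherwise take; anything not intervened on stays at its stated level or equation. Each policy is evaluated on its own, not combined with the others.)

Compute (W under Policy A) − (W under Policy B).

Policy A (J := 31):
  Q = 93
  J = 31
  W = 61 − 2·93 + 5·31 = 30
Policy B (Q − 57):
  Q = 93 − 57 = 36
  J = 74
  W = 61 − 2·36 + 5·74 = 359
W: 30 − 359 = -329

-329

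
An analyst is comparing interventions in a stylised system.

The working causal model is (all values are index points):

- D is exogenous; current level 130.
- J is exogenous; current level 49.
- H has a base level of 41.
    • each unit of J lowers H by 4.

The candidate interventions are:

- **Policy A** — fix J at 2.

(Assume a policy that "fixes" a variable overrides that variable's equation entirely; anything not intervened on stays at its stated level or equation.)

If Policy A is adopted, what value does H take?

Policy A (J := 2):
  J = 2
  H = 41 − 4·2 = 33

33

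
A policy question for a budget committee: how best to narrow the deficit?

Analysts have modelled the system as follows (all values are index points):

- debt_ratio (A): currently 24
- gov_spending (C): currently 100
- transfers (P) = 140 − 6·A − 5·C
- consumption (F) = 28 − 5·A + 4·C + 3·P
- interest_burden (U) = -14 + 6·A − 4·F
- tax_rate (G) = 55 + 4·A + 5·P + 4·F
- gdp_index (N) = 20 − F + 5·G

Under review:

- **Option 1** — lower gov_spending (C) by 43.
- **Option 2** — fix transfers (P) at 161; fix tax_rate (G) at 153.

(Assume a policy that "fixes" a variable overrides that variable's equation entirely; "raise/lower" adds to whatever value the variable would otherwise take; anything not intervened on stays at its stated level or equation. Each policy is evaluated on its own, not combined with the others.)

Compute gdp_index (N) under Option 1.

Option 1 (C − 43):
  A = 24
  C = 100 − 43 = 57
  P = 140 − 6·24 − 5·57 = -289
  F = 28 − 5·24 + 4·57 + 3·(-289) = -731
  G = 55 + 4·24 + 5·(-289) + 4·(-731) = -4218
  N = 20 − (-731) + 5·(-4218) = -20339

-20339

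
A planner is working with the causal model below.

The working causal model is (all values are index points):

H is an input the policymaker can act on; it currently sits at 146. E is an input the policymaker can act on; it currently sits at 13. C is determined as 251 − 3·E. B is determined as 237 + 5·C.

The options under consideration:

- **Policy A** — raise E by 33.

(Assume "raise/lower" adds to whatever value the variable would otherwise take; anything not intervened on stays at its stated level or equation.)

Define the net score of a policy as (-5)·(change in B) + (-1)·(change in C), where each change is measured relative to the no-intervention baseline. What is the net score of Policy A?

2574

Baseline:
  E = 13
  C = 251 − 3·13 = 212
  B = 237 + 5·212 = 1297
Policy A (E + 33):
  E = 13 + 33 = 46
  C = 251 − 3·46 = 113
  B = 237 + 5·113 = 802
ΔB = 802 − 1297 = -495; ΔC = 113 − 212 = -99
Score = (-5)·(-495) + (-1)·(-99) = 2574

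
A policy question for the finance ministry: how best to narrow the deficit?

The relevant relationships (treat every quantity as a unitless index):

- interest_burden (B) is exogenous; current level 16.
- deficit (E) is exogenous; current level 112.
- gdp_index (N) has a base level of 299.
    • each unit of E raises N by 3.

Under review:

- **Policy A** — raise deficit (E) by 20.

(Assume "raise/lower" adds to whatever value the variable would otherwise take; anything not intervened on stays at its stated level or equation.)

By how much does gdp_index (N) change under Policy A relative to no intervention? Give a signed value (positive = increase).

60

Baseline:
  E = 112
  N = 299 + 3·112 = 635
Policy A (E + 20):
  E = 112 + 20 = 132
  N = 299 + 3·132 = 695
Change in N: 695 − 635 = 60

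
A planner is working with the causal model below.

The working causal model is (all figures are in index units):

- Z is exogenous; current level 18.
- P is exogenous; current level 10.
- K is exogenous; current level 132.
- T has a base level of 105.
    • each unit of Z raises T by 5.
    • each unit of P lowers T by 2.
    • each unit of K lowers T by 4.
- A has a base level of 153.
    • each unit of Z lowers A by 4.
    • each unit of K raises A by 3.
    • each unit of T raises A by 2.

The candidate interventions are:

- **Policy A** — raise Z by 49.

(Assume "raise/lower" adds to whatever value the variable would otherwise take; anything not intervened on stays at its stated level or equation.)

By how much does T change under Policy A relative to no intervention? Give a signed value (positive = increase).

245

Baseline:
  Z = 18
  P = 10
  K = 132
  T = 105 + 5·18 − 2·10 − 4·132 = -353
Policy A (Z + 49):
  Z = 18 + 49 = 67
  P = 10
  K = 132
  T = 105 + 5·67 − 2·10 − 4·132 = -108
Change in T: -108 − (-353) = 245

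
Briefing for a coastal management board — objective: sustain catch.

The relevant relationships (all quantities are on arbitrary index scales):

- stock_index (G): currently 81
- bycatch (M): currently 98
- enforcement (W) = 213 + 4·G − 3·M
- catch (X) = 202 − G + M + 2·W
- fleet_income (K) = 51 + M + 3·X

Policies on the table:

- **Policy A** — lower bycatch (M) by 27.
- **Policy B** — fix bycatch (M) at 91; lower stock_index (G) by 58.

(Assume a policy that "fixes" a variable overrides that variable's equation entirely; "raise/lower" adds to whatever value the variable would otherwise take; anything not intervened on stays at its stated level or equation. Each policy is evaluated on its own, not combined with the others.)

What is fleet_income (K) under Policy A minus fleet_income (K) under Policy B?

1498

Policy A (M − 27):
  G = 81
  M = 98 − 27 = 71
  W = 213 + 4·81 − 3·71 = 324
  X = 202 − 81 + 71 + 2·324 = 840
  K = 51 + 71 + 3·840 = 2642
Policy B (M := 91, G − 58):
  G = 81 − 58 = 23
  M = 91
  W = 213 + 4·23 − 3·91 = 32
  X = 202 − 23 + 91 + 2·32 = 334
  K = 51 + 91 + 3·334 = 1144
K: 2642 − 1144 = 1498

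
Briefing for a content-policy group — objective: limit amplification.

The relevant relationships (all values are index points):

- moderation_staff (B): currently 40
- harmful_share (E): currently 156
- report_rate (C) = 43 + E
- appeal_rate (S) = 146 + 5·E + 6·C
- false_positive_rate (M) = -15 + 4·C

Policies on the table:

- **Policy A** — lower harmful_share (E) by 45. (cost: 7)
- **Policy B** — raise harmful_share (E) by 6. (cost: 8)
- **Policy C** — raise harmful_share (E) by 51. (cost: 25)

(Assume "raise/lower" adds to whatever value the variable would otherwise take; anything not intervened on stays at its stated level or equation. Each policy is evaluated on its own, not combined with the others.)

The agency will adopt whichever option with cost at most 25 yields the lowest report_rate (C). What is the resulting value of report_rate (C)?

Policy A (E − 45):
  E = 156 − 45 = 111
  C = 43 + 111 = 154
Policy B (E + 6):
  E = 156 + 6 = 162
  C = 43 + 162 = 205
Policy C (E + 51):
  E = 156 + 51 = 207
  C = 43 + 207 = 250
Comparing — Policy A: C=154, Policy B: C=205, Policy C: C=250. Lowest is 154 (Policy A).

154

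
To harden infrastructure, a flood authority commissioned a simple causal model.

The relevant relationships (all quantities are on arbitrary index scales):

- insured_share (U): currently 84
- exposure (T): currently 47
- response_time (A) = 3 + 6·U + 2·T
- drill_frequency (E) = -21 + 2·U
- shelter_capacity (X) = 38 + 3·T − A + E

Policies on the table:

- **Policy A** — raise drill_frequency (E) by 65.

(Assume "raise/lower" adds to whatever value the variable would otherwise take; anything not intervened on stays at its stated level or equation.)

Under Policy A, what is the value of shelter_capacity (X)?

-210

Policy A (E + 65):
  U = 84
  T = 47
  A = 3 + 6·84 + 2·47 = 601
  E = -21 + 2·84 (+65 from intervention) = 212
  X = 38 + 3·47 − 601 + 212 = -210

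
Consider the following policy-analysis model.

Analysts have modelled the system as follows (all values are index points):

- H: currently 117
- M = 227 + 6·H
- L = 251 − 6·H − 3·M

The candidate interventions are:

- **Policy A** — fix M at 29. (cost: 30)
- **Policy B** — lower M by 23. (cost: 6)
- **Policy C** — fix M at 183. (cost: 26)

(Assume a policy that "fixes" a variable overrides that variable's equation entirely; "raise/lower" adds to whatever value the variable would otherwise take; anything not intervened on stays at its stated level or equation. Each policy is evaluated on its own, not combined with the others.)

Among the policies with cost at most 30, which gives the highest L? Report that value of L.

Policy A (M := 29):
  H = 117
  M = 29
  L = 251 − 6·117 − 3·29 = -538
Policy B (M − 23):
  H = 117
  M = 227 + 6·117 (−23 from intervention) = 906
  L = 251 − 6·117 − 3·906 = -3169
Policy C (M := 183):
  H = 117
  M = 183
  L = 251 − 6·117 − 3·183 = -1000
Comparing — Policy A: L=-538, Policy B: L=-3169, Policy C: L=-1000. Highest is -538 (Policy A).

-538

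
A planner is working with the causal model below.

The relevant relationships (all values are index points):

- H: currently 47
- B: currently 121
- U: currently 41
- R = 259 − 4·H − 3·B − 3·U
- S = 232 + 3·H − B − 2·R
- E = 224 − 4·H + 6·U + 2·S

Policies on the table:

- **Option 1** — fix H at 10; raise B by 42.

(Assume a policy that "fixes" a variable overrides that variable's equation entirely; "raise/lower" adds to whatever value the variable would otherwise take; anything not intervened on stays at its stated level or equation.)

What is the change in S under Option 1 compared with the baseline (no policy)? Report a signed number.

Baseline:
  H = 47
  B = 121
  U = 41
  R = 259 − 4·47 − 3·121 − 3·41 = -415
  S = 232 + 3·47 − 121 − 2·(-415) = 1082
Option 1 (H := 10, B + 42):
  H = 10
  B = 121 + 42 = 163
  U = 41
  R = 259 − 4·10 − 3·163 − 3·41 = -393
  S = 232 + 3·10 − 163 − 2·(-393) = 885
Change in S: 885 − 1082 = -197

-197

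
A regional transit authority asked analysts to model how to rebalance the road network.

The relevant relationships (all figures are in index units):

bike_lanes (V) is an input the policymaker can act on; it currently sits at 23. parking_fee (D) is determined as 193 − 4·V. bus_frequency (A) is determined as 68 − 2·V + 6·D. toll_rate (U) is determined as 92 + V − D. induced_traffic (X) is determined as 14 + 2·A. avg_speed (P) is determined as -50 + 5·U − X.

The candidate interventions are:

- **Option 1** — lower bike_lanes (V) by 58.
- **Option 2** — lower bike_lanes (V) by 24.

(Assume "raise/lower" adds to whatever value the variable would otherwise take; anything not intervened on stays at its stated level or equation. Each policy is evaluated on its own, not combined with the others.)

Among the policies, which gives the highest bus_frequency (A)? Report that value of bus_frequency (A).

2136

Option 1 (V − 58):
  V = 23 − 58 = -35
  D = 193 − 4·(-35) = 333
  A = 68 − 2·(-35) + 6·333 = 2136
Option 2 (V − 24):
  V = 23 − 24 = -1
  D = 193 − 4·(-1) = 197
  A = 68 − 2·(-1) + 6·197 = 1252
Comparing — Option 1: A=2136, Option 2: A=1252. Highest is 2136 (Option 1).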